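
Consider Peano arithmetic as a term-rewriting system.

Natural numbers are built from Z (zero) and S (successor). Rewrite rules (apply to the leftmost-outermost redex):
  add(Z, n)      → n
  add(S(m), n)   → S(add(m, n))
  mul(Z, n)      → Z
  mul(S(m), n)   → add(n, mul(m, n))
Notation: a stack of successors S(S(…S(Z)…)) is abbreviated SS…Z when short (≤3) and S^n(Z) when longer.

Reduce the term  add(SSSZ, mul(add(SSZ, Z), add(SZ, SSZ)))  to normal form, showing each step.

  start: add(SSSZ, mul(add(SSZ, Z), add(SZ, SSZ)))
  →1  S(add(SSZ, mul(add(SSZ, Z), add(SZ, SSZ))))
  →2  S(S(add(SZ, mul(add(SSZ, Z), add(SZ, SSZ)))))
  →3  S(S(S(add(Z, mul(add(SSZ, Z), add(SZ, SSZ))))))
  →4  S(S(S(mul(add(SSZ, Z), add(SZ, SSZ)))))
  →5  S(S(S(mul(S(add(SZ, Z)), add(SZ, SSZ)))))
  →6  S(S(S(add(add(SZ, SSZ), mul(add(SZ, Z), add(SZ, SSZ))))))
  →7  S(S(S(add(S(add(Z, SSZ)), mul(add(SZ, Z), add(SZ, SSZ))))))
  →8  S(S(S(S(add(add(Z, SSZ), mul(add(SZ, Z), add(SZ, SSZ)))))))
  →9  S(S(S(S(add(SSZ, mul(add(SZ, Z), add(SZ, SSZ)))))))
  →10  S(S(S(S(S(add(SZ, mul(add(SZ, Z), add(SZ, SSZ))))))))
  →11  S(S(S(S(S(S(add(Z, mul(add(SZ, Z), add(SZ, SSZ)))))))))
  →12  S(S(S(S(S(S(mul(add(SZ, Z), add(SZ, SSZ))))))))
  →13  S(S(S(S(S(S(mul(S(add(Z, Z)), add(SZ, SSZ))))))))
  →14  S(S(S(S(S(S(add(add(SZ, SSZ), mul(add(Z, Z), add(SZ, SSZ)))))))))
  →15  S(S(S(S(S(S(add(S(add(Z, SSZ)), mul(add(Z, Z), add(SZ, SSZ)))))))))
  →16  S(S(S(S(S(S(S(add(add(Z, SSZ), mul(add(Z, Z), add(SZ, SSZ))))))))))
  →17  S(S(S(S(S(S(S(add(SSZ, mul(add(Z, Z), add(SZ, SSZ))))))))))
  →18  S(S(S(S(S(S(S(S(add(SZ, mul(add(Z, Z), add(SZ, SSZ)))))))))))
  →19  S(S(S(S(S(S(S(S(S(add(Z, mul(add(Z, Z), add(SZ, SSZ))))))))))))
  →20  S(S(S(S(S(S(S(S(S(mul(add(Z, Z), add(SZ, SSZ)))))))))))
  →21  S(S(S(S(S(S(S(S(S(mul(Z, add(SZ, SSZ)))))))))))
  →22  S^9(Z)

Answer: normal form = S^9(Z)  (in 22 steps)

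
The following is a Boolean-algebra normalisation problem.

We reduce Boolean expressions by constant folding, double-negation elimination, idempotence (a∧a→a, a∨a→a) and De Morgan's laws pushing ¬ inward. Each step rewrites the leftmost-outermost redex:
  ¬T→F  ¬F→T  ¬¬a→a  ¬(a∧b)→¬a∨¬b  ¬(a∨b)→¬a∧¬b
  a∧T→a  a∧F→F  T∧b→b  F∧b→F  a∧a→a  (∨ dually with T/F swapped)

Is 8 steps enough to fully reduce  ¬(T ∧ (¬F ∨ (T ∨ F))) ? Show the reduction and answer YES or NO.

  start: ¬(T ∧ (¬F ∨ (T ∨ F)))
  →1  ¬T ∨ ¬(¬F ∨ (T ∨ F))
  →2  F ∨ ¬(¬F ∨ (T ∨ F))
  →3  ¬(¬F ∨ (T ∨ F))
  →4  ¬¬F ∧ ¬(T ∨ F)
  →5  F ∧ ¬(T ∨ F)
  →6  F

Answer: YES — reaches normal form F in 6 ≤ 8 steps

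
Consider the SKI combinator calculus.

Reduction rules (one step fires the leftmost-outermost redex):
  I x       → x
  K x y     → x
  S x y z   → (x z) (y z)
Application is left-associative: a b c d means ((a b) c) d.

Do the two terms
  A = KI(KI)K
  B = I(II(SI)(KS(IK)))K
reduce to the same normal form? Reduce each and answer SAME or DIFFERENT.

Term A:
  start: KI(KI)K
  step 1: IK
  step 2: K

Term B:
  start: I(II(SI)(KS(IK)))K
  step 1: II(SI)(KS(IK))K
  step 2: I(SI)(KS(IK))K
  step 3: SI(KS(IK))K
  step 4: IK(KS(IK)K)
  step 5: K(KS(IK)K)
  step 6: K(SK)

Answer: DIFFERENT — A ⇓ K, B ⇓ K(SK)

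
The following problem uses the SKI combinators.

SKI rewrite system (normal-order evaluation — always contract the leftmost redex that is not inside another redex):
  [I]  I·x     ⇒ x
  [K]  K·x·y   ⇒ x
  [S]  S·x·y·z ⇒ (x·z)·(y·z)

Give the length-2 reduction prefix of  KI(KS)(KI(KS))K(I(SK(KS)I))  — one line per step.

Answer: after 2 steps: KI(KS)K(I(SK(KS)I))

Working:
  start: KI(KS)(KI(KS))K(I(SK(KS)I))
  [1] I(KI(KS))K(I(SK(KS)I))
  [2] KI(KS)K(I(SK(KS)I))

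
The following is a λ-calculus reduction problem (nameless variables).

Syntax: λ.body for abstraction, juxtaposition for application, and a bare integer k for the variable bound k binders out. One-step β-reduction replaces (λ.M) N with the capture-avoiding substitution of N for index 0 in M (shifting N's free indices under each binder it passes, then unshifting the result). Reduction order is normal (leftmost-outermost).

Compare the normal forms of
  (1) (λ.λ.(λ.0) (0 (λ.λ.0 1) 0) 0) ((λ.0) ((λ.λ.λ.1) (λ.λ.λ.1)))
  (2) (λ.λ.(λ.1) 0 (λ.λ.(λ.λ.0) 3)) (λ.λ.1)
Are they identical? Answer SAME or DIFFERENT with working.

Answer: DIFFERENT — A ⇓ λ.0 (λ.λ.0 1) 0 0, B ⇓ λ.0 (λ.λ.λ.0)

Derivation:
Term A:
  start: (λ.λ.(λ.0) (0 (λ.λ.0 1) 0) 0) ((λ.0) ((λ.λ.λ.1) (λ.λ.λ.1)))
  step 1: λ.(λ.0) (0 (λ.λ.0 1) 0) 0
  step 2: λ.0 (λ.λ.0 1) 0 0

Term B:
  start: (λ.λ.(λ.1) 0 (λ.λ.(λ.λ.0) 3)) (λ.λ.1)
  step 1: λ.(λ.1) 0 (λ.λ.(λ.λ.0) (λ.λ.1))
  step 2: λ.0 (λ.λ.(λ.λ.0) (λ.λ.1))
  step 3: λ.0 (λ.λ.λ.0)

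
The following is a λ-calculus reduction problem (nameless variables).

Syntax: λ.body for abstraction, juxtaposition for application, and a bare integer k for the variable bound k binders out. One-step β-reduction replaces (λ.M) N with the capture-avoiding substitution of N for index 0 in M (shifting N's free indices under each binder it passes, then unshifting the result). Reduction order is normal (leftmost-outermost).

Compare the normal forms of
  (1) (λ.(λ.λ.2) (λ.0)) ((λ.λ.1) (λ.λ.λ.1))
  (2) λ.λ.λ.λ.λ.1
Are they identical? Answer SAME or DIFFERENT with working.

Term A:
  start: (λ.(λ.λ.2) (λ.0)) ((λ.λ.1) (λ.λ.λ.1))
  [1] (λ.λ.(λ.λ.1) (λ.λ.λ.1)) (λ.0)
  [2] λ.(λ.λ.1) (λ.λ.λ.1)
  [3] λ.λ.λ.λ.λ.1

Term B:
  start: λ.λ.λ.λ.λ.1

Answer: SAME — A ⇓ λ.λ.λ.λ.λ.1, B ⇓ λ.λ.λ.λ.λ.1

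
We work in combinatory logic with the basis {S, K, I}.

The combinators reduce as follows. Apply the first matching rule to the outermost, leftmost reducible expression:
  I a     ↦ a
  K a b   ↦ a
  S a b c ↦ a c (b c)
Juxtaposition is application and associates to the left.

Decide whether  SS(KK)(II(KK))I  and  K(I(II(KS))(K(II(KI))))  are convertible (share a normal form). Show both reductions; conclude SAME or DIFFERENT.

Term A:
  start: SS(KK)(II(KK))I
  →1  S(II(KK))(KK(II(KK)))I
  →2  II(KK)I(KK(II(KK))I)
  →3  I(KK)I(KK(II(KK))I)
  →4  KKI(KK(II(KK))I)
  →5  K(KK(II(KK))I)
  →6  K(KI)

Term B:
  start: K(I(II(KS))(K(II(KI))))
  →1  K(II(KS)(K(II(KI))))
  →2  K(I(KS)(K(II(KI))))
  →3  K(KS(K(II(KI))))
  →4  KS

Answer: DIFFERENT — A ⇓ K(KI), B ⇓ KS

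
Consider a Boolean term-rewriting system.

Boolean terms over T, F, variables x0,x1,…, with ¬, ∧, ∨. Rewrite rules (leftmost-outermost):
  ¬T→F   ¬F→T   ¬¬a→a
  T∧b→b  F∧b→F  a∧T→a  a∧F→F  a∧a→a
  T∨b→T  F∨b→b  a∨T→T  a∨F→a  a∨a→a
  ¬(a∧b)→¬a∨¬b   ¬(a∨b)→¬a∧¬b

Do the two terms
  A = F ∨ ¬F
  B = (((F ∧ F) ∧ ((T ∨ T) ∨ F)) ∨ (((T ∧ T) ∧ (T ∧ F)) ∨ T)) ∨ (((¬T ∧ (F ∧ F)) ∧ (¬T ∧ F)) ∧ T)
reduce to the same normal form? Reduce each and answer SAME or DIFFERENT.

Answer: SAME — A ⇓ T, B ⇓ T

Working:
Term A:
  start: F ∨ ¬F
  →1  ¬F
  →2  T

Term B:
  start: (((F ∧ F) ∧ ((T ∨ T) ∨ F)) ∨ (((T ∧ T) ∧ (T ∧ F)) ∨ T)) ∨ (((¬T ∧ (F ∧ F)) ∧ (¬T ∧ F)) ∧ T)
  →1  ((F ∧ ((T ∨ T) ∨ F)) ∨ (((T ∧ T) ∧ (T ∧ F)) ∨ T)) ∨ (((¬T ∧ (F ∧ F)) ∧ (¬T ∧ F)) ∧ T)
  →2  (F ∨ (((T ∧ T) ∧ (T ∧ F)) ∨ T)) ∨ (((¬T ∧ (F ∧ F)) ∧ (¬T ∧ F)) ∧ T)
  →3  (((T ∧ T) ∧ (T ∧ F)) ∨ T) ∨ (((¬T ∧ (F ∧ F)) ∧ (¬T ∧ F)) ∧ T)
  →4  T ∨ (((¬T ∧ (F ∧ F)) ∧ (¬T ∧ F)) ∧ T)
  →5  T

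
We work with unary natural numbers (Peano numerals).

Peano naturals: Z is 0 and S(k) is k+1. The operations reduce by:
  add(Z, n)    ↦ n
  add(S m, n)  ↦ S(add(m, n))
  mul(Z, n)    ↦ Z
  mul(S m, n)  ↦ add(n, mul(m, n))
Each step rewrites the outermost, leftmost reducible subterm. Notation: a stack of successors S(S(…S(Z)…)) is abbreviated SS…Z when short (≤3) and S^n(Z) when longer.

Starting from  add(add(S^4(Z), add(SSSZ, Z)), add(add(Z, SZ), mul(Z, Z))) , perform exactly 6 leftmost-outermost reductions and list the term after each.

  start: add(add(S^4(Z), add(SSSZ, Z)), add(add(Z, SZ), mul(Z, Z)))
  step 1: add(S(add(SSSZ, add(SSSZ, Z))), add(add(Z, SZ), mul(Z, Z)))
  step 2: S(add(add(SSSZ, add(SSSZ, Z)), add(add(Z, SZ), mul(Z, Z))))
  step 3: S(add(S(add(SSZ, add(SSSZ, Z))), add(add(Z, SZ), mul(Z, Z))))
  step 4: S(S(add(add(SSZ, add(SSSZ, Z)), add(add(Z, SZ), mul(Z, Z)))))
  step 5: S(S(add(S(add(SZ, add(SSSZ, Z))), add(add(Z, SZ), mul(Z, Z)))))
  step 6: S(S(S(add(add(SZ, add(SSSZ, Z)), add(add(Z, SZ), mul(Z, Z))))))

Answer: after 6 steps: S(S(S(add(add(SZ, add(SSSZ, Z)), add(add(Z, SZ), mul(Z, Z))))))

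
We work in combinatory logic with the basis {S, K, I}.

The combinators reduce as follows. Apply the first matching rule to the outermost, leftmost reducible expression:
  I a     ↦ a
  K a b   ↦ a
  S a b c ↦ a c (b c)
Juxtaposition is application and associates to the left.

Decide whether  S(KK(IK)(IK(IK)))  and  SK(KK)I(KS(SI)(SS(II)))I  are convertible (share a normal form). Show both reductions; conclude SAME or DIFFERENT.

Term A:
  start: S(KK(IK)(IK(IK)))
  step 1: S(K(IK(IK)))
  step 2: S(K(K(IK)))
  step 3: S(K(KK))

Term B:
  start: SK(KK)I(KS(SI)(SS(II)))I
  step 1: KI(KKI)(KS(SI)(SS(II)))I
  step 2: I(KS(SI)(SS(II)))I
  step 3: KS(SI)(SS(II))I
  step 4: S(SS(II))I
  step 5: S(SSI)I

Answer: DIFFERENT — A ⇓ S(K(KK)), B ⇓ S(SSI)I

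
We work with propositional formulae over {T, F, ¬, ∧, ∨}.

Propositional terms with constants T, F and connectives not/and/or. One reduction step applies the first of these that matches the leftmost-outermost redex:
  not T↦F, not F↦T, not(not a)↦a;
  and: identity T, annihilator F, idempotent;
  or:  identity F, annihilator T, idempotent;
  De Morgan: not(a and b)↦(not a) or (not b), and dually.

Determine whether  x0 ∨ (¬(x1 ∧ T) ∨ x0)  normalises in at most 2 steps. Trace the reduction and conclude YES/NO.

Answer: NO — after 2 steps the term is x0 ∨ ((¬x1 ∨ F) ∨ x0), not yet normal

Reduction:
  start: x0 ∨ (¬(x1 ∧ T) ∨ x0)
  step 1: x0 ∨ ((¬x1 ∨ ¬T) ∨ x0)
  step 2: x0 ∨ ((¬x1 ∨ F) ∨ x0)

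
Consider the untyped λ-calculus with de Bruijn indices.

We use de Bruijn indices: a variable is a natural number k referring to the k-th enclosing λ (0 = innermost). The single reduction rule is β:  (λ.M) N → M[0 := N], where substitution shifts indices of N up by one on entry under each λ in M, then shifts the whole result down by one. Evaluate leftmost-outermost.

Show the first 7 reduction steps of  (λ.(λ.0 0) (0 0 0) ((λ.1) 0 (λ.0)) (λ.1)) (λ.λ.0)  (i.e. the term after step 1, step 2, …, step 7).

Answer: after 7 steps: (λ.λ.0) (λ.0) (λ.λ.λ.0)

Working:
  start: (λ.(λ.0 0) (0 0 0) ((λ.1) 0 (λ.0)) (λ.1)) (λ.λ.0)
  [1] (λ.0 0) ((λ.λ.0) (λ.λ.0) (λ.λ.0)) ((λ.λ.λ.0) (λ.λ.0) (λ.0)) (λ.λ.λ.0)
  [2] (λ.λ.0) (λ.λ.0) (λ.λ.0) ((λ.λ.0) (λ.λ.0) (λ.λ.0)) ((λ.λ.λ.0) (λ.λ.0) (λ.0)) (λ.λ.λ.0)
  [3] (λ.0) (λ.λ.0) ((λ.λ.0) (λ.λ.0) (λ.λ.0)) ((λ.λ.λ.0) (λ.λ.0) (λ.0)) (λ.λ.λ.0)
  [4] (λ.λ.0) ((λ.λ.0) (λ.λ.0) (λ.λ.0)) ((λ.λ.λ.0) (λ.λ.0) (λ.0)) (λ.λ.λ.0)
  [5] (λ.0) ((λ.λ.λ.0) (λ.λ.0) (λ.0)) (λ.λ.λ.0)
  [6] (λ.λ.λ.0) (λ.λ.0) (λ.0) (λ.λ.λ.0)
  [7] (λ.λ.0) (λ.0) (λ.λ.λ.0)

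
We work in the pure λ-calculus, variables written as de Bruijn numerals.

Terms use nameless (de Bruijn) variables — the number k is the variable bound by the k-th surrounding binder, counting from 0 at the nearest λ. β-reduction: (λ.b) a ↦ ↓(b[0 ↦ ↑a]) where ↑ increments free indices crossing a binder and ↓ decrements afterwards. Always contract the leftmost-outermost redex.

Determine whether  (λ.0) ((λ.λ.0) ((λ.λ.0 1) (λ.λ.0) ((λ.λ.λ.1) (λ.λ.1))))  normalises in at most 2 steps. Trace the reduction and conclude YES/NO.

Answer: YES — reaches normal form λ.0 in 2 ≤ 2 steps

Working:
  start: (λ.0) ((λ.λ.0) ((λ.λ.0 1) (λ.λ.0) ((λ.λ.λ.1) (λ.λ.1))))
  step 1: (λ.λ.0) ((λ.λ.0 1) (λ.λ.0) ((λ.λ.λ.1) (λ.λ.1)))
  step 2: λ.0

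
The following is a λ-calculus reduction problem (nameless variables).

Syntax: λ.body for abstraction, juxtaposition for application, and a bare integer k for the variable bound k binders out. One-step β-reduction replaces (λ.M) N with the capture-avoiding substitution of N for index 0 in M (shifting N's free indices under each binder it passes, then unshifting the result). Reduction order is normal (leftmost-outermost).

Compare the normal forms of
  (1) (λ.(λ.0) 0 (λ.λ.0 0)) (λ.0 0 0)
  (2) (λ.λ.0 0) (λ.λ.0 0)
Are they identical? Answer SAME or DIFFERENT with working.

Term A:
  start: (λ.(λ.0) 0 (λ.λ.0 0)) (λ.0 0 0)
  →1  (λ.0) (λ.0 0 0) (λ.λ.0 0)
  →2  (λ.0 0 0) (λ.λ.0 0)
  →3  (λ.λ.0 0) (λ.λ.0 0) (λ.λ.0 0)
  →4  (λ.0 0) (λ.λ.0 0)
  →5  (λ.λ.0 0) (λ.λ.0 0)
  →6  λ.0 0

Term B:
  start: (λ.λ.0 0) (λ.λ.0 0)
  →1  λ.0 0

Answer: SAME — A ⇓ λ.0 0, B ⇓ λ.0 0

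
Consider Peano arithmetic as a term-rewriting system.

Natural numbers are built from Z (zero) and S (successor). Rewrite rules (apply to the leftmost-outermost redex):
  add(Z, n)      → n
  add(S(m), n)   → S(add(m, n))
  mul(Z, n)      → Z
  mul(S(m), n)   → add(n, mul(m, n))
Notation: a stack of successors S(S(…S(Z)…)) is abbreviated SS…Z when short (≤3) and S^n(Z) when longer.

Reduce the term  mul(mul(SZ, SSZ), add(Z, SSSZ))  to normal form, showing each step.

  start: mul(mul(SZ, SSZ), add(Z, SSSZ))
  step 1: mul(add(SSZ, mul(Z, SSZ)), add(Z, SSSZ))
  step 2: mul(S(add(SZ, mul(Z, SSZ))), add(Z, SSSZ))
  step 3: add(add(Z, SSSZ), mul(add(SZ, mul(Z, SSZ)), add(Z, SSSZ)))
  step 4: add(SSSZ, mul(add(SZ, mul(Z, SSZ)), add(Z, SSSZ)))
  step 5: S(add(SSZ, mul(add(SZ, mul(Z, SSZ)), add(Z, SSSZ))))
  step 6: S(S(add(SZ, mul(add(SZ, mul(Z, SSZ)), add(Z, SSSZ)))))
  step 7: S(S(S(add(Z, mul(add(SZ, mul(Z, SSZ)), add(Z, SSSZ))))))
  step 8: S(S(S(mul(add(SZ, mul(Z, SSZ)), add(Z, SSSZ)))))
  step 9: S(S(S(mul(S(add(Z, mul(Z, SSZ))), add(Z, SSSZ)))))
  step 10: S(S(S(add(add(Z, SSSZ), mul(add(Z, mul(Z, SSZ)), add(Z, SSSZ))))))
  step 11: S(S(S(add(SSSZ, mul(add(Z, mul(Z, SSZ)), add(Z, SSSZ))))))
  step 12: S(S(S(S(add(SSZ, mul(add(Z, mul(Z, SSZ)), add(Z, SSSZ)))))))
  step 13: S(S(S(S(S(add(SZ, mul(add(Z, mul(Z, SSZ)), add(Z, SSSZ))))))))
  step 14: S(S(S(S(S(S(add(Z, mul(add(Z, mul(Z, SSZ)), add(Z, SSSZ)))))))))
  step 15: S(S(S(S(S(S(mul(add(Z, mul(Z, SSZ)), add(Z, SSSZ))))))))
  step 16: S(S(S(S(S(S(mul(mul(Z, SSZ), add(Z, SSSZ))))))))
  step 17: S(S(S(S(S(S(mul(Z, add(Z, SSSZ))))))))
  step 18: S^6(Z)

Answer: normal form = S^6(Z)  (in 18 steps)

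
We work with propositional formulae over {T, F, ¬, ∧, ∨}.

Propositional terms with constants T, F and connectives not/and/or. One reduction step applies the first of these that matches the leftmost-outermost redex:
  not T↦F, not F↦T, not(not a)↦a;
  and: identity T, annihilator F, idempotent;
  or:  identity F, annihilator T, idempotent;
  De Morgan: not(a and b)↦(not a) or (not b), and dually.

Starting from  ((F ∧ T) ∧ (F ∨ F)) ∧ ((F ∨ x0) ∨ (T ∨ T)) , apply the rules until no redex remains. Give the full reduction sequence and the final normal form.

  start: ((F ∧ T) ∧ (F ∨ F)) ∧ ((F ∨ x0) ∨ (T ∨ T))
  [1] (F ∧ (F ∨ F)) ∧ ((F ∨ x0) ∨ (T ∨ T))
  [2] F ∧ ((F ∨ x0) ∨ (T ∨ T))
  [3] F

Answer: normal form = F  (in 3 steps)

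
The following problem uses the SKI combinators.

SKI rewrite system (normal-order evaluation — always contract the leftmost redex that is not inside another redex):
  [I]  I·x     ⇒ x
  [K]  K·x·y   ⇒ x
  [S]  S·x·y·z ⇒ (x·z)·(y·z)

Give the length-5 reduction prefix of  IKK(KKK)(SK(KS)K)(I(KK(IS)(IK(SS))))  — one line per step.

  start: IKK(KKK)(SK(KS)K)(I(KK(IS)(IK(SS))))
  →1  KK(KKK)(SK(KS)K)(I(KK(IS)(IK(SS))))
  →2  K(SK(KS)K)(I(KK(IS)(IK(SS))))
  →3  SK(KS)K
  →4  KK(KSK)
  →5  K

Answer: after 5 steps: K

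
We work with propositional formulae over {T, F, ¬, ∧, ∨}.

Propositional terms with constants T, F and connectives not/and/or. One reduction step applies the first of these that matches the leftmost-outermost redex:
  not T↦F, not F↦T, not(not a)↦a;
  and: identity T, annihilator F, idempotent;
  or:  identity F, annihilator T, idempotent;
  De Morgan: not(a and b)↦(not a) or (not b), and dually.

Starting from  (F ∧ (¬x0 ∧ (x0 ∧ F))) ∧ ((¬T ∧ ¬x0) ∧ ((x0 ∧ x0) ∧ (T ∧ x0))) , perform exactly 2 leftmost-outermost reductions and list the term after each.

Answer: after 2 steps: F

Reduction:
  start: (F ∧ (¬x0 ∧ (x0 ∧ F))) ∧ ((¬T ∧ ¬x0) ∧ ((x0 ∧ x0) ∧ (T ∧ x0)))
  step 1: F ∧ ((¬T ∧ ¬x0) ∧ ((x0 ∧ x0) ∧ (T ∧ x0)))
  step 2: F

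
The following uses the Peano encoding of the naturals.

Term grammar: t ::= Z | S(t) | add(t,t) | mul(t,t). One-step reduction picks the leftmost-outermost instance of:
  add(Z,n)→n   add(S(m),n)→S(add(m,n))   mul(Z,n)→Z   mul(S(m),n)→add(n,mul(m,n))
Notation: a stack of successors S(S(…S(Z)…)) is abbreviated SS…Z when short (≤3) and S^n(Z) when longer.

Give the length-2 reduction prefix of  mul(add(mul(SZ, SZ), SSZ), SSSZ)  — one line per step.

Answer: after 2 steps: mul(add(S(add(Z, mul(Z, SZ))), SSZ), SSSZ)

Reduction:
  start: mul(add(mul(SZ, SZ), SSZ), SSSZ)
  [1] mul(add(add(SZ, mul(Z, SZ)), SSZ), SSSZ)
  [2] mul(add(S(add(Z, mul(Z, SZ))), SSZ), SSSZ)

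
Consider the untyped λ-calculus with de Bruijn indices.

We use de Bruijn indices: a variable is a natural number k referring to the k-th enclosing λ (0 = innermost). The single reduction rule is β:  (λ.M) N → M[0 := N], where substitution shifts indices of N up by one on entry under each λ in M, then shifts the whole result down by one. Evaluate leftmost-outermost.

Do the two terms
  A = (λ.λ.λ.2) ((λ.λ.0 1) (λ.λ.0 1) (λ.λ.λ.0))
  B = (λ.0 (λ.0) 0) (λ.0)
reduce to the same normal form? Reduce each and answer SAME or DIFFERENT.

Answer: DIFFERENT — A ⇓ λ.λ.λ.λ.0, B ⇓ λ.0

Working:
Term A:
  start: (λ.λ.λ.2) ((λ.λ.0 1) (λ.λ.0 1) (λ.λ.λ.0))
  →1  λ.λ.(λ.λ.0 1) (λ.λ.0 1) (λ.λ.λ.0)
  →2  λ.λ.(λ.0 (λ.λ.0 1)) (λ.λ.λ.0)
  →3  λ.λ.(λ.λ.λ.0) (λ.λ.0 1)
  →4  λ.λ.λ.λ.0

Term B:
  start: (λ.0 (λ.0) 0) (λ.0)
  →1  (λ.0) (λ.0) (λ.0)
  →2  (λ.0) (λ.0)
  →3  λ.0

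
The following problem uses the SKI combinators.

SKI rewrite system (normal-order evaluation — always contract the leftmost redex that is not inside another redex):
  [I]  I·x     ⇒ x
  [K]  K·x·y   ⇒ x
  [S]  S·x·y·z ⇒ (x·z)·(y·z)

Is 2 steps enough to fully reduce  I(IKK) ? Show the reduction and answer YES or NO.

Answer: YES — reaches normal form KK in 2 ≤ 2 steps

Working:
  start: I(IKK)
  step 1: IKK
  step 2: KK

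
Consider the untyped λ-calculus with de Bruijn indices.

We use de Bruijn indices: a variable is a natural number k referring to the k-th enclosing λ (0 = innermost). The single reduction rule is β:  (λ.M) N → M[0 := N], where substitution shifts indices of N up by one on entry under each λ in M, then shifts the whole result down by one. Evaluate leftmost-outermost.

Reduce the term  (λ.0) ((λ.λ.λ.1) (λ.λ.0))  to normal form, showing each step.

Answer: normal form = λ.λ.1  (in 2 steps)

Working:
  start: (λ.0) ((λ.λ.λ.1) (λ.λ.0))
  step 1: (λ.λ.λ.1) (λ.λ.0)
  step 2: λ.λ.1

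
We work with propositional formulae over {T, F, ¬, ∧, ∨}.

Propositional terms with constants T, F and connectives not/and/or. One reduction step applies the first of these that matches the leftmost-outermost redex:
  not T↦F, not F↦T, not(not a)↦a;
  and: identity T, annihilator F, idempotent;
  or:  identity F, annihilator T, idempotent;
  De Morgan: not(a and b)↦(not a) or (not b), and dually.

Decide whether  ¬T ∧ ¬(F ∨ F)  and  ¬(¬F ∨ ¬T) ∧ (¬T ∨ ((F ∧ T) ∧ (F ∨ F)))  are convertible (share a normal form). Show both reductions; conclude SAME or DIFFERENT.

Term A:
  start: ¬T ∧ ¬(F ∨ F)
  [1] F ∧ ¬(F ∨ F)
  [2] F

Term B:
  start: ¬(¬F ∨ ¬T) ∧ (¬T ∨ ((F ∧ T) ∧ (F ∨ F)))
  [1] (¬¬F ∧ ¬¬T) ∧ (¬T ∨ ((F ∧ T) ∧ (F ∨ F)))
  [2] (F ∧ ¬¬T) ∧ (¬T ∨ ((F ∧ T) ∧ (F ∨ F)))
  [3] F ∧ (¬T ∨ ((F ∧ T) ∧ (F ∨ F)))
  [4] F

Answer: SAME — A ⇓ F, B ⇓ F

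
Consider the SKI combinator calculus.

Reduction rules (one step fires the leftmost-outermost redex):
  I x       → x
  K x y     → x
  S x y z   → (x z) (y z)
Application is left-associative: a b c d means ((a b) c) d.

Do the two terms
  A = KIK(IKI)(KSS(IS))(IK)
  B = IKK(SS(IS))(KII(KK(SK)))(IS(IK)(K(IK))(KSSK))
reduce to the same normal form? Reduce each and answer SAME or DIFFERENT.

Term A:
  start: KIK(IKI)(KSS(IS))(IK)
  [1] I(IKI)(KSS(IS))(IK)
  [2] IKI(KSS(IS))(IK)
  [3] KI(KSS(IS))(IK)
  [4] I(IK)
  [5] IK
  [6] K

Term B:
  start: IKK(SS(IS))(KII(KK(SK)))(IS(IK)(K(IK))(KSSK))
  [1] KK(SS(IS))(KII(KK(SK)))(IS(IK)(K(IK))(KSSK))
  [2] K(KII(KK(SK)))(IS(IK)(K(IK))(KSSK))
  [3] KII(KK(SK))
  [4] I(KK(SK))
  [5] KK(SK)
  [6] K

Answer: SAME — A ⇓ K, B ⇓ K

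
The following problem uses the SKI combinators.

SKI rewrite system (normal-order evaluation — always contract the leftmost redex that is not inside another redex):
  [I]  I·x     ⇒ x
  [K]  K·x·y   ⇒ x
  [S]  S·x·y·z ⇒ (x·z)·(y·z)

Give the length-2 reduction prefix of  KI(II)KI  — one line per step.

  start: KI(II)KI
  [1] IKI
  [2] KI

Answer: after 2 steps: KI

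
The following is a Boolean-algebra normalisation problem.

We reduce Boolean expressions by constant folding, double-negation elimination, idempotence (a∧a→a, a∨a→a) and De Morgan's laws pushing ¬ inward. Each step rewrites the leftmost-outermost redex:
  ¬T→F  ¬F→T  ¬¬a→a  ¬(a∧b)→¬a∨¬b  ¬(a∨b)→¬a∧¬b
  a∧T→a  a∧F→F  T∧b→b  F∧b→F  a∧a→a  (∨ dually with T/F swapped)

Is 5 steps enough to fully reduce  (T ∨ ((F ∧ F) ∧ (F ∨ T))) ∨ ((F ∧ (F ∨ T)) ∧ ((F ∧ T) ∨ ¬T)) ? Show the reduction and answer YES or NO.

Answer: YES — reaches normal form T in 2 ≤ 5 steps

Reduction:
  start: (T ∨ ((F ∧ F) ∧ (F ∨ T))) ∨ ((F ∧ (F ∨ T)) ∧ ((F ∧ T) ∨ ¬T))
  step 1: T ∨ ((F ∧ (F ∨ T)) ∧ ((F ∧ T) ∨ ¬T))
  step 2: T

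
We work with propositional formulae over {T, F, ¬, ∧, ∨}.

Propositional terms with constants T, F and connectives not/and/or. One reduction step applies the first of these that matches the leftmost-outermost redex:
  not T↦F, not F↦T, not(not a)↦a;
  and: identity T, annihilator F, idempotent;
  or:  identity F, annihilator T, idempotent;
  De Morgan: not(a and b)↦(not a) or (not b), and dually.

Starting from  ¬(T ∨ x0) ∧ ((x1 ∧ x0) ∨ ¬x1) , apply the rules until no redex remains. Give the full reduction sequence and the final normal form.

Answer: normal form = F  (in 4 steps)

Derivation:
  start: ¬(T ∨ x0) ∧ ((x1 ∧ x0) ∨ ¬x1)
  →1  (¬T ∧ ¬x0) ∧ ((x1 ∧ x0) ∨ ¬x1)
  →2  (F ∧ ¬x0) ∧ ((x1 ∧ x0) ∨ ¬x1)
  →3  F ∧ ((x1 ∧ x0) ∨ ¬x1)
  →4  F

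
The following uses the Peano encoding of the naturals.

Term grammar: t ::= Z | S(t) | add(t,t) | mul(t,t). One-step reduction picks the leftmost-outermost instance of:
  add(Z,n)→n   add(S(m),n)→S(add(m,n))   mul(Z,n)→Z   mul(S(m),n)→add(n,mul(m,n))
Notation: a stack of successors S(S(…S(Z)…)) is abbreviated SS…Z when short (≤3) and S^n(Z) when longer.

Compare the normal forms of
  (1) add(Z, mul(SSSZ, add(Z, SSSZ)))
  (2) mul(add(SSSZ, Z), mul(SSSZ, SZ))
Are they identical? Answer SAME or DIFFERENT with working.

Term A:
  start: add(Z, mul(SSSZ, add(Z, SSSZ)))
  [1] mul(SSSZ, add(Z, SSSZ))
  [2] add(add(Z, SSSZ), mul(SSZ, add(Z, SSSZ)))
  [3] add(SSSZ, mul(SSZ, add(Z, SSSZ)))
  [4] S(add(SSZ, mul(SSZ, add(Z, SSSZ))))
  [5] S(S(add(SZ, mul(SSZ, add(Z, SSSZ)))))
  [6] S(S(S(add(Z, mul(SSZ, add(Z, SSSZ))))))
  [7] S(S(S(mul(SSZ, add(Z, SSSZ)))))
  [8] S(S(S(add(add(Z, SSSZ), mul(SZ, add(Z, SSSZ))))))
  [9] S(S(S(add(SSSZ, mul(SZ, add(Z, SSSZ))))))
  [10] S(S(S(S(add(SSZ, mul(SZ, add(Z, SSSZ)))))))
  [11] S(S(S(S(S(add(SZ, mul(SZ, add(Z, SSSZ))))))))
  [12] S(S(S(S(S(S(add(Z, mul(SZ, add(Z, SSSZ)))))))))
  [13] S(S(S(S(S(S(mul(SZ, add(Z, SSSZ))))))))
  [14] S(S(S(S(S(S(add(add(Z, SSSZ), mul(Z, add(Z, SSSZ)))))))))
  [15] S(S(S(S(S(S(add(SSSZ, mul(Z, add(Z, SSSZ)))))))))
  [16] S(S(S(S(S(S(S(add(SSZ, mul(Z, add(Z, SSSZ))))))))))
  [17] S(S(S(S(S(S(S(S(add(SZ, mul(Z, add(Z, SSSZ)))))))))))
  [18] S(S(S(S(S(S(S(S(S(add(Z, mul(Z, add(Z, SSSZ))))))))))))
  [19] S(S(S(S(S(S(S(S(S(mul(Z, add(Z, SSSZ)))))))))))
  [20] S^9(Z)

Term B:
  start: mul(add(SSSZ, Z), mul(SSSZ, SZ))
  [1] mul(S(add(SSZ, Z)), mul(SSSZ, SZ))
  [2] add(mul(SSSZ, SZ), mul(add(SSZ, Z), mul(SSSZ, SZ)))
  [3] add(add(SZ, mul(SSZ, SZ)), mul(add(SSZ, Z), mul(SSSZ, SZ)))
  [4] add(S(add(Z, mul(SSZ, SZ))), mul(add(SSZ, Z), mul(SSSZ, SZ)))
  [5] S(add(add(Z, mul(SSZ, SZ)), mul(add(SSZ, Z), mul(SSSZ, SZ))))
  [6] S(add(mul(SSZ, SZ), mul(add(SSZ, Z), mul(SSSZ, SZ))))
  [7] S(add(add(SZ, mul(SZ, SZ)), mul(add(SSZ, Z), mul(SSSZ, SZ))))
  [8] S(add(S(add(Z, mul(SZ, SZ))), mul(add(SSZ, Z), mul(SSSZ, SZ))))
  [9] S(S(add(add(Z, mul(SZ, SZ)), mul(add(SSZ, Z), mul(SSSZ, SZ)))))
  [10] S(S(add(mul(SZ, SZ), mul(add(SSZ, Z), mul(SSSZ, SZ)))))
  [11] S(S(add(add(SZ, mul(Z, SZ)), mul(add(SSZ, Z), mul(SSSZ, SZ)))))
  [12] S(S(add(S(add(Z, mul(Z, SZ))), mul(add(SSZ, Z), mul(SSSZ, SZ)))))
  [13] S(S(S(add(add(Z, mul(Z, SZ)), mul(add(SSZ, Z), mul(SSSZ, SZ))))))
  [14] S(S(S(add(mul(Z, SZ), mul(add(SSZ, Z), mul(SSSZ, SZ))))))
  [15] S(S(S(add(Z, mul(add(SSZ, Z), mul(SSSZ, SZ))))))
  [16] S(S(S(mul(add(SSZ, Z), mul(SSSZ, SZ)))))
  [17] S(S(S(mul(S(add(SZ, Z)), mul(SSSZ, SZ)))))
  [18] S(S(S(add(mul(SSSZ, SZ), mul(add(SZ, Z), mul(SSSZ, SZ))))))
  [19] S(S(S(add(add(SZ, mul(SSZ, SZ)), mul(add(SZ, Z), mul(SSSZ, SZ))))))
  [20] S(S(S(add(S(add(Z, mul(SSZ, SZ))), mul(add(SZ, Z), mul(SSSZ, SZ))))))
  [21] S(S(S(S(add(add(Z, mul(SSZ, SZ)), mul(add(SZ, Z), mul(SSSZ, SZ)))))))
  [22] S(S(S(S(add(mul(SSZ, SZ), mul(add(SZ, Z), mul(SSSZ, SZ)))))))
  [23] S(S(S(S(add(add(SZ, mul(SZ, SZ)), mul(add(SZ, Z), mul(SSSZ, SZ)))))))
  [24] S(S(S(S(add(S(add(Z, mul(SZ, SZ))), mul(add(SZ, Z), mul(SSSZ, SZ)))))))
  [25] S(S(S(S(S(add(add(Z, mul(SZ, SZ)), mul(add(SZ, Z), mul(SSSZ, SZ))))))))
  [26] S(S(S(S(S(add(mul(SZ, SZ), mul(add(SZ, Z), mul(SSSZ, SZ))))))))
  [27] S(S(S(S(S(add(add(SZ, mul(Z, SZ)), mul(add(SZ, Z), mul(SSSZ, SZ))))))))
  [28] S(S(S(S(S(add(S(add(Z, mul(Z, SZ))), mul(add(SZ, Z), mul(SSSZ, SZ))))))))
  [29] S(S(S(S(S(S(add(add(Z, mul(Z, SZ)), mul(add(SZ, Z), mul(SSSZ, SZ)))))))))
  [30] S(S(S(S(S(S(add(mul(Z, SZ), mul(add(SZ, Z), mul(SSSZ, SZ)))))))))
  [31] S(S(S(S(S(S(add(Z, mul(add(SZ, Z), mul(SSSZ, SZ)))))))))
  [32] S(S(S(S(S(S(mul(add(SZ, Z), mul(SSSZ, SZ))))))))
  [33] S(S(S(S(S(S(mul(S(add(Z, Z)), mul(SSSZ, SZ))))))))
  [34] S(S(S(S(S(S(add(mul(SSSZ, SZ), mul(add(Z, Z), mul(SSSZ, SZ)))))))))
  [35] S(S(S(S(S(S(add(add(SZ, mul(SSZ, SZ)), mul(add(Z, Z), mul(SSSZ, SZ)))))))))
  [36] S(S(S(S(S(S(add(S(add(Z, mul(SSZ, SZ))), mul(add(Z, Z), mul(SSSZ, SZ)))))))))
  [37] S(S(S(S(S(S(S(add(add(Z, mul(SSZ, SZ)), mul(add(Z, Z), mul(SSSZ, SZ))))))))))
  [38] S(S(S(S(S(S(S(add(mul(SSZ, SZ), mul(add(Z, Z), mul(SSSZ, SZ))))))))))
  [39] S(S(S(S(S(S(S(add(add(SZ, mul(SZ, SZ)), mul(add(Z, Z), mul(SSSZ, SZ))))))))))
  [40] S(S(S(S(S(S(S(add(S(add(Z, mul(SZ, SZ))), mul(add(Z, Z), mul(SSSZ, SZ))))))))))
  [41] S(S(S(S(S(S(S(S(add(add(Z, mul(SZ, SZ)), mul(add(Z, Z), mul(SSSZ, SZ)))))))))))
  [42] S(S(S(S(S(S(S(S(add(mul(SZ, SZ), mul(add(Z, Z), mul(SSSZ, SZ)))))))))))
  [43] S(S(S(S(S(S(S(S(add(add(SZ, mul(Z, SZ)), mul(add(Z, Z), mul(SSSZ, SZ)))))))))))
  [44] S(S(S(S(S(S(S(S(add(S(add(Z, mul(Z, SZ))), mul(add(Z, Z), mul(SSSZ, SZ)))))))))))
  [45] S(S(S(S(S(S(S(S(S(add(add(Z, mul(Z, SZ)), mul(add(Z, Z), mul(SSSZ, SZ))))))))))))
  [46] S(S(S(S(S(S(S(S(S(add(mul(Z, SZ), mul(add(Z, Z), mul(SSSZ, SZ))))))))))))
  [47] S(S(S(S(S(S(S(S(S(add(Z, mul(add(Z, Z), mul(SSSZ, SZ))))))))))))
  [48] S(S(S(S(S(S(S(S(S(mul(add(Z, Z), mul(SSSZ, SZ)))))))))))
  [49] S(S(S(S(S(S(S(S(S(mul(Z, mul(SSSZ, SZ)))))))))))
  [50] S^9(Z)

Answer: SAME — A ⇓ S^9(Z), B ⇓ S^9(Z)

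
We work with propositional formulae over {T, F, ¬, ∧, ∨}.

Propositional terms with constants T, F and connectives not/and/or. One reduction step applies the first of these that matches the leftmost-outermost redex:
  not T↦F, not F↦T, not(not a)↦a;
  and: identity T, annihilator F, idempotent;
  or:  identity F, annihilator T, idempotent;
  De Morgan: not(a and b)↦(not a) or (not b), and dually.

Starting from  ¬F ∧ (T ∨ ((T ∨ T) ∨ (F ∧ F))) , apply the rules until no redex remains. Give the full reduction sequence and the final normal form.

  start: ¬F ∧ (T ∨ ((T ∨ T) ∨ (F ∧ F)))
  [1] T ∧ (T ∨ ((T ∨ T) ∨ (F ∧ F)))
  [2] T ∨ ((T ∨ T) ∨ (F ∧ F))
  [3] T

Answer: normal form = T  (in 3 steps)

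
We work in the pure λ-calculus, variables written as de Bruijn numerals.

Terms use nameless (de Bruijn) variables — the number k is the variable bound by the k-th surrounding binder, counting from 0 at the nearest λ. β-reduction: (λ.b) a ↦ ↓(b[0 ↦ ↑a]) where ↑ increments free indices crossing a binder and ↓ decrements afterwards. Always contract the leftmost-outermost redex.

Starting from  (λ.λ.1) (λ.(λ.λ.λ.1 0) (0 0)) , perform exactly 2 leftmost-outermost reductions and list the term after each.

  start: (λ.λ.1) (λ.(λ.λ.λ.1 0) (0 0))
  →1  λ.λ.(λ.λ.λ.1 0) (0 0)
  →2  λ.λ.λ.λ.1 0

Answer: after 2 steps: λ.λ.λ.λ.1 0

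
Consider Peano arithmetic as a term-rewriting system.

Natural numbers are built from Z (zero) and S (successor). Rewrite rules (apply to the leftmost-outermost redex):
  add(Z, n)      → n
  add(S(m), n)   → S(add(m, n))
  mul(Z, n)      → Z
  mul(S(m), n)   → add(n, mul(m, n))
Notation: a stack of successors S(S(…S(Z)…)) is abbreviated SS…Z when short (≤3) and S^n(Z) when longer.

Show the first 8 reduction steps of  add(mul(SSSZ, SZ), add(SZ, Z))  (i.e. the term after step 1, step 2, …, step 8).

  start: add(mul(SSSZ, SZ), add(SZ, Z))
  step 1: add(add(SZ, mul(SSZ, SZ)), add(SZ, Z))
  step 2: add(S(add(Z, mul(SSZ, SZ))), add(SZ, Z))
  step 3: S(add(add(Z, mul(SSZ, SZ)), add(SZ, Z)))
  step 4: S(add(mul(SSZ, SZ), add(SZ, Z)))
  step 5: S(add(add(SZ, mul(SZ, SZ)), add(SZ, Z)))
  step 6: S(add(S(add(Z, mul(SZ, SZ))), add(SZ, Z)))
  step 7: S(S(add(add(Z, mul(SZ, SZ)), add(SZ, Z))))
  step 8: S(S(add(mul(SZ, SZ), add(SZ, Z))))

Answer: after 8 steps: S(S(add(mul(SZ, SZ), add(SZ, Z))))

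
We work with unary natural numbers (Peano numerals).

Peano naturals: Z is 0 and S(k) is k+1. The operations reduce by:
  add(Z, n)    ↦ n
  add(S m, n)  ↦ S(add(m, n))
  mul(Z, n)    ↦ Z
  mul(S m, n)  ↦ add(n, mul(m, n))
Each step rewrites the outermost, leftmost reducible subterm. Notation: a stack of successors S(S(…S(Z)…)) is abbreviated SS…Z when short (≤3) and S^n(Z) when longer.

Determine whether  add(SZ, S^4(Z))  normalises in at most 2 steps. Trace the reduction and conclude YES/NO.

Answer: YES — reaches normal form S^5(Z) in 2 ≤ 2 steps

Working:
  start: add(SZ, S^4(Z))
  step 1: S(add(Z, S^4(Z)))
  step 2: S^5(Z)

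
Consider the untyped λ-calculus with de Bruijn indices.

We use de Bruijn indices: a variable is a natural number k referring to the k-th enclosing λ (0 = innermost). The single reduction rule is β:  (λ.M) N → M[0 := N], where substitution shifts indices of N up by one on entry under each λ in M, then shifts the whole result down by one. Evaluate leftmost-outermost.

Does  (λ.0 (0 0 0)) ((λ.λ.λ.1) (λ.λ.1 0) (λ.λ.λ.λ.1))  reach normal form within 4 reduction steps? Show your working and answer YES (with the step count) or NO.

  start: (λ.0 (0 0 0)) ((λ.λ.λ.1) (λ.λ.1 0) (λ.λ.λ.λ.1))
  step 1: (λ.λ.λ.1) (λ.λ.1 0) (λ.λ.λ.λ.1) ((λ.λ.λ.1) (λ.λ.1 0) (λ.λ.λ.λ.1) ((λ.λ.λ.1) (λ.λ.1 0) (λ.λ.λ.λ.1)) ((λ.λ.λ.1) (λ.λ.1 0) (λ.λ.λ.λ.1)))
  step 2: (λ.λ.1) (λ.λ.λ.λ.1) ((λ.λ.λ.1) (λ.λ.1 0) (λ.λ.λ.λ.1) ((λ.λ.λ.1) (λ.λ.1 0) (λ.λ.λ.λ.1)) ((λ.λ.λ.1) (λ.λ.1 0) (λ.λ.λ.λ.1)))
  step 3: (λ.λ.λ.λ.λ.1) ((λ.λ.λ.1) (λ.λ.1 0) (λ.λ.λ.λ.1) ((λ.λ.λ.1) (λ.λ.1 0) (λ.λ.λ.λ.1)) ((λ.λ.λ.1) (λ.λ.1 0) (λ.λ.λ.λ.1)))
  step 4: λ.λ.λ.λ.1

Answer: YES — reaches normal form λ.λ.λ.λ.1 in 4 ≤ 4 steps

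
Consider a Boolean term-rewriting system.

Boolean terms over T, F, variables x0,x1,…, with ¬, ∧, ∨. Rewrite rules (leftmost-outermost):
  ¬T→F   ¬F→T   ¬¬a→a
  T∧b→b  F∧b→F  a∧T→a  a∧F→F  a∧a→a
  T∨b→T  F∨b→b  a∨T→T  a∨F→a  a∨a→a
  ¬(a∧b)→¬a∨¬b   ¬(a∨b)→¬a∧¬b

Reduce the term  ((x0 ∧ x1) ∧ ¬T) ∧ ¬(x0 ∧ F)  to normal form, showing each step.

  start: ((x0 ∧ x1) ∧ ¬T) ∧ ¬(x0 ∧ F)
  →1  ((x0 ∧ x1) ∧ F) ∧ ¬(x0 ∧ F)
  →2  F ∧ ¬(x0 ∧ F)
  →3  F

Answer: normal form = F  (in 3 steps)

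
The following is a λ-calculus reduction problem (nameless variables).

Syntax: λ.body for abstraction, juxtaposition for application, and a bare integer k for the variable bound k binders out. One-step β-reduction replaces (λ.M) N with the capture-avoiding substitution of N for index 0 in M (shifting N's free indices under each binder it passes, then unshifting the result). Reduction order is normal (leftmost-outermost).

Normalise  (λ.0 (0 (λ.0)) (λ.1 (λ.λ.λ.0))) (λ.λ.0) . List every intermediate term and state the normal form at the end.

Answer: normal form = λ.λ.0  (in 4 steps)

Working:
  start: (λ.0 (0 (λ.0)) (λ.1 (λ.λ.λ.0))) (λ.λ.0)
  →1  (λ.λ.0) ((λ.λ.0) (λ.0)) (λ.(λ.λ.0) (λ.λ.λ.0))
  →2  (λ.0) (λ.(λ.λ.0) (λ.λ.λ.0))
  →3  λ.(λ.λ.0) (λ.λ.λ.0)
  →4  λ.λ.0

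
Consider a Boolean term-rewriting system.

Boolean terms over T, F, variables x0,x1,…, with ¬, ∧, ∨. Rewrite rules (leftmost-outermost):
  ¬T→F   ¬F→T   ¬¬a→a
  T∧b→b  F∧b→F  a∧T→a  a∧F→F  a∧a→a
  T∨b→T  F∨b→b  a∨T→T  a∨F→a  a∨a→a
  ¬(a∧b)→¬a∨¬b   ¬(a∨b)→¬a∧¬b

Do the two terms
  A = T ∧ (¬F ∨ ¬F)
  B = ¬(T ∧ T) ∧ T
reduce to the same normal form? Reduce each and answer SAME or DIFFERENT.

Term A:
  start: T ∧ (¬F ∨ ¬F)
  step 1: ¬F ∨ ¬F
  step 2: ¬F
  step 3: T

Term B:
  start: ¬(T ∧ T) ∧ T
  step 1: ¬(T ∧ T)
  step 2: ¬T ∨ ¬T
  step 3: ¬T
  step 4: F

Answer: DIFFERENT — A ⇓ T, B ⇓ F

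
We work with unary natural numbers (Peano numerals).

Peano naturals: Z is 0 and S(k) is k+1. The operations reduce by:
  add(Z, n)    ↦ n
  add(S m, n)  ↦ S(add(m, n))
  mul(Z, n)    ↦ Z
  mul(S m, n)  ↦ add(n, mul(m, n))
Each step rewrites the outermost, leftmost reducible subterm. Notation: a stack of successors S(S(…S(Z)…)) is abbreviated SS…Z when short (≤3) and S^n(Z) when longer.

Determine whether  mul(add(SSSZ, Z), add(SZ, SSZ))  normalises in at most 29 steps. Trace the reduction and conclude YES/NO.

Answer: YES — reaches normal form S^9(Z) in 26 ≤ 29 steps

Working:
  start: mul(add(SSSZ, Z), add(SZ, SSZ))
  →1  mul(S(add(SSZ, Z)), add(SZ, SSZ))
  →2  add(add(SZ, SSZ), mul(add(SSZ, Z), add(SZ, SSZ)))
  →3  add(S(add(Z, SSZ)), mul(add(SSZ, Z), add(SZ, SSZ)))
  →4  S(add(add(Z, SSZ), mul(add(SSZ, Z), add(SZ, SSZ))))
  →5  S(add(SSZ, mul(add(SSZ, Z), add(SZ, SSZ))))
  →6  S(S(add(SZ, mul(add(SSZ, Z), add(SZ, SSZ)))))
  →7  S(S(S(add(Z, mul(add(SSZ, Z), add(SZ, SSZ))))))
  →8  S(S(S(mul(add(SSZ, Z), add(SZ, SSZ)))))
  →9  S(S(S(mul(S(add(SZ, Z)), add(SZ, SSZ)))))
  →10  S(S(S(add(add(SZ, SSZ), mul(add(SZ, Z), add(SZ, SSZ))))))
  →11  S(S(S(add(S(add(Z, SSZ)), mul(add(SZ, Z), add(SZ, SSZ))))))
  →12  S(S(S(S(add(add(Z, SSZ), mul(add(SZ, Z), add(SZ, SSZ)))))))
  →13  S(S(S(S(add(SSZ, mul(add(SZ, Z), add(SZ, SSZ)))))))
  →14  S(S(S(S(S(add(SZ, mul(add(SZ, Z), add(SZ, SSZ))))))))
  →15  S(S(S(S(S(S(add(Z, mul(add(SZ, Z), add(SZ, SSZ)))))))))
  →16  S(S(S(S(S(S(mul(add(SZ, Z), add(SZ, SSZ))))))))
  →17  S(S(S(S(S(S(mul(S(add(Z, Z)), add(SZ, SSZ))))))))
  →18  S(S(S(S(S(S(add(add(SZ, SSZ), mul(add(Z, Z), add(SZ, SSZ)))))))))
  →19  S(S(S(S(S(S(add(S(add(Z, SSZ)), mul(add(Z, Z), add(SZ, SSZ)))))))))
  →20  S(S(S(S(S(S(S(add(add(Z, SSZ), mul(add(Z, Z), add(SZ, SSZ))))))))))
  →21  S(S(S(S(S(S(S(add(SSZ, mul(add(Z, Z), add(SZ, SSZ))))))))))
  →22  S(S(S(S(S(S(S(S(add(SZ, mul(add(Z, Z), add(SZ, SSZ)))))))))))
  →23  S(S(S(S(S(S(S(S(S(add(Z, mul(add(Z, Z), add(SZ, SSZ))))))))))))
  →24  S(S(S(S(S(S(S(S(S(mul(add(Z, Z), add(SZ, SSZ)))))))))))
  →25  S(S(S(S(S(S(S(S(S(mul(Z, add(SZ, SSZ)))))))))))
  →26  S^9(Z)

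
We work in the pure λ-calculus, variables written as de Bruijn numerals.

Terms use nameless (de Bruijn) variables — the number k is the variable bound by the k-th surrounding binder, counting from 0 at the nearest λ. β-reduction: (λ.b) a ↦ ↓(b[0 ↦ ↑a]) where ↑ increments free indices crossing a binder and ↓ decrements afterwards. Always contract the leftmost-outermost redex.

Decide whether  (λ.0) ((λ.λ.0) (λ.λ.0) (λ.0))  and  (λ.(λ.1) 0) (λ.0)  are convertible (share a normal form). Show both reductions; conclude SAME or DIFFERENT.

Term A:
  start: (λ.0) ((λ.λ.0) (λ.λ.0) (λ.0))
  [1] (λ.λ.0) (λ.λ.0) (λ.0)
  [2] (λ.0) (λ.0)
  [3] λ.0

Term B:
  start: (λ.(λ.1) 0) (λ.0)
  [1] (λ.λ.0) (λ.0)
  [2] λ.0

Answer: SAME — A ⇓ λ.0, B ⇓ λ.0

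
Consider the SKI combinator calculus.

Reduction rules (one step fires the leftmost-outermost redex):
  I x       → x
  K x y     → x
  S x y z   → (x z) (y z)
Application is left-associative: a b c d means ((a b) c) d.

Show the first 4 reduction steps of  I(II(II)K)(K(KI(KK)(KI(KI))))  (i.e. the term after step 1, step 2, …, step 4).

  start: I(II(II)K)(K(KI(KK)(KI(KI))))
  [1] II(II)K(K(KI(KK)(KI(KI))))
  [2] I(II)K(K(KI(KK)(KI(KI))))
  [3] IIK(K(KI(KK)(KI(KI))))
  [4] IK(K(KI(KK)(KI(KI))))

Answer: after 4 steps: IK(K(KI(KK)(KI(KI))))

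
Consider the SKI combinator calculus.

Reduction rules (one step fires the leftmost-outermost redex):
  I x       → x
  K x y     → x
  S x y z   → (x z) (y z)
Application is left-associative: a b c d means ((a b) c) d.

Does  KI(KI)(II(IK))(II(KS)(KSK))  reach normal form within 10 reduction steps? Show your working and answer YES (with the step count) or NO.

  start: KI(KI)(II(IK))(II(KS)(KSK))
  [1] I(II(IK))(II(KS)(KSK))
  [2] II(IK)(II(KS)(KSK))
  [3] I(IK)(II(KS)(KSK))
  [4] IK(II(KS)(KSK))
  [5] K(II(KS)(KSK))
  [6] K(I(KS)(KSK))
  [7] K(KS(KSK))
  [8] KS

Answer: YES — reaches normal form KS in 8 ≤ 10 steps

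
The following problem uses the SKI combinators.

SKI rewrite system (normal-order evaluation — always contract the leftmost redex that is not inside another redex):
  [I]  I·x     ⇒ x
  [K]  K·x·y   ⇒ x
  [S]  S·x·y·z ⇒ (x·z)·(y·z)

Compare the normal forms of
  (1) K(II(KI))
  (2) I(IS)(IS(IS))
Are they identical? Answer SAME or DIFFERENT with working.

Term A:
  start: K(II(KI))
  step 1: K(I(KI))
  step 2: K(KI)

Term B:
  start: I(IS)(IS(IS))
  step 1: IS(IS(IS))
  step 2: S(IS(IS))
  step 3: S(S(IS))
  step 4: S(SS)

Answer: DIFFERENT — A ⇓ K(KI), B ⇓ S(SS)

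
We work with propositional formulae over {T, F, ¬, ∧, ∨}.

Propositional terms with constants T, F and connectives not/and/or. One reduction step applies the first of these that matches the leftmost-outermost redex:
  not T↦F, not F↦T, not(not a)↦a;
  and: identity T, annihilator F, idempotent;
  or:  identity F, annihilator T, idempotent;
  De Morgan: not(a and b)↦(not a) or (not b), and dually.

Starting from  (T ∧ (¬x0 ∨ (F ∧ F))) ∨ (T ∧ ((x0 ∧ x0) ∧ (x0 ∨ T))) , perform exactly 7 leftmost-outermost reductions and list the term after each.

Answer: after 7 steps: ¬x0 ∨ x0

Working:
  start: (T ∧ (¬x0 ∨ (F ∧ F))) ∨ (T ∧ ((x0 ∧ x0) ∧ (x0 ∨ T)))
  step 1: (¬x0 ∨ (F ∧ F)) ∨ (T ∧ ((x0 ∧ x0) ∧ (x0 ∨ T)))
  step 2: (¬x0 ∨ F) ∨ (T ∧ ((x0 ∧ x0) ∧ (x0 ∨ T)))
  step 3: ¬x0 ∨ (T ∧ ((x0 ∧ x0) ∧ (x0 ∨ T)))
  step 4: ¬x0 ∨ ((x0 ∧ x0) ∧ (x0 ∨ T))
  step 5: ¬x0 ∨ (x0 ∧ (x0 ∨ T))
  step 6: ¬x0 ∨ (x0 ∧ T)
  step 7: ¬x0 ∨ x0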